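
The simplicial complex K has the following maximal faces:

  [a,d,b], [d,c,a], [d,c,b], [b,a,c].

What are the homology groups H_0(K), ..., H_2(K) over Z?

H_0 = Z,  H_1 = 0,  H_2 = Z.

We work with the vertex ordering a < b < c < d. The simplices of K, each written with vertices in increasing order, are:

  0-simplices (4): a, b, c, d
  1-simplices (6): ab, ac, ad, bc, bd, cd
  2-simplices (4): abc, abd, acd, bcd

Hence C_0 ≅ Z^4, C_1 ≅ Z^6, C_2 ≅ Z^4.

The boundary map ∂_1: C_1 → C_0 is given by ∂[p,q] = [q] − [p].
As a 4×6 matrix over Z this has rank 3, with invariant factors (1,1,1).

∂_2: C_2 → C_1 acts by ∂[p,q,r] = [q,r] − [p,r] + [p,q]. For instance
  ∂abd = bd − ad + ab,
  ∂abc = bc − ac + ab.
The 6×4 boundary matrix has rank 3 and Smith normal form diag(1,1,1).

Now H_k = ker ∂_k / im ∂_{k+1}, so:

  H_0: rank C_0 − rank ∂_1 = 4 − 3 = 1, and the invariant factors of ∂_1 are all 1, so H_0 ≅ Z.
  H_1: rank ker ∂_1 − rank ∂_2 = (6 − 3) − 3 = 0, and the invariant factors of ∂_2 are all 1, so H_1 ≅ 0.
  H_2: rank ker ∂_2 − rank ∂_3 = (4 − 3) − 0 = 1, and there is no ∂_3, so H_2 ≅ Z.

As a check, the Euler characteristic is 4 − 6 + 4 = 2, which agrees with 1 − 0 + 1 = 2.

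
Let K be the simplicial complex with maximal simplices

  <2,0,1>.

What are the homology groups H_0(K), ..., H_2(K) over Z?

H_0 ≅ Z,  H_1 = 0,  H_2 = 0.

Fix the vertex order 0 < 1 < 2 and write every simplex with vertices in increasing order. Then dim K = 2 and the simplices of K are:

  0-simplices (3): [0], [1], [2]
  1-simplices (3): [0,1], [0,2], [1,2]
  2-simplices (1): [0,1,2]

giving chain groups C_0 ≅ Z^3, C_1 ≅ Z^3, C_2 ≅ Z^1.

The boundary map ∂_1: C_1 → C_0 sends each edge [p,q] (with p < q) to q − p. For instance
  ∂[1,2] = [2] − [1].
As a 3×3 matrix over Z this has rank 2, with invariant factors (1,1).

∂_2: C_2 → C_1 acts by ∂[p,q,r] = [q,r] − [p,r] + [p,q]. For instance
  ∂[0,1,2] = [1,2] − [0,2] + [0,1].
As a 3×1 matrix over Z this has rank 1, with invariant factors (1).

Now H_k = ker ∂_k / im ∂_{k+1}, so:

  H_0: rank C_0 − rank ∂_1 = 3 − 2 = 1, and the invariant factors of ∂_1 are all 1, so H_0 = Z.
  H_1: rank ker ∂_1 − rank ∂_2 = (3 − 2) − 1 = 0, and the invariant factors of ∂_2 are all 1, so H_1 = 0.
  H_2: rank ker ∂_2 − rank ∂_3 = (1 − 1) − 0 = 0, and there is no ∂_3, so H_2 = 0.

As a check, the Euler characteristic is 3 − 3 + 1 = 1, which agrees with 1 − 0 + 0 = 1.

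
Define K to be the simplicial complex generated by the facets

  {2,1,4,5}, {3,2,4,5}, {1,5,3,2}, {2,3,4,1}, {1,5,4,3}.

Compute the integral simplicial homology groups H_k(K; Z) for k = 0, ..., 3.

H_0 = Z,  H_1 = 0,  H_2 = 0,  H_3 = Z.

Take the total order 1 < 2 < 3 < 4 < 5 on the vertex set. Then K (dimension 3) consists of the simplices:

  0-simplices (5): [1], [2], [3], [4], [5]
  1-simplices (10): [1,2], [1,3], [1,4], [1,5], [2,3], [2,4], [2,5], [3,4], [3,5], [4,5]
  2-simplices (10): [1,2,3], [1,2,4], [1,2,5], [1,3,4], [1,3,5], [1,4,5], [2,3,4], [2,3,5], [2,4,5], [3,4,5]
  3-simplices (5): [1,2,3,4], [1,2,3,5], [1,2,4,5], [1,3,4,5], [2,3,4,5]

so the chain groups are C_0 ≅ Z^5, C_1 ≅ Z^10, C_2 ≅ Z^10, C_3 ≅ Z^5.

Boundary ∂_1: C_1 → C_0 maps an edge to its endpoints' difference, ∂[p,q] = q − p. For instance
  ∂[2,5] = [5] − [2].
As a 5×10 matrix over Z this has rank 4, with invariant factors (1,1,1,1).

Boundary ∂_2: C_2 → C_1 sends each 2-simplex [p,q,r] to [q,r] − [p,r] + [p,q]. For instance
  ∂[1,3,4] = [3,4] − [1,4] + [1,3],
  ∂[2,4,5] = [4,5] − [2,5] + [2,4].
This gives a 10×10 integer matrix of rank 6; reducing to Smith normal form yields diagonal entries (1,1,1,1,1,1).

The boundary map ∂_3: C_3 → C_2 sends each 3-simplex σ to the alternating sum Σ_i (−1)^i (σ with its i-th vertex removed). For instance
  ∂[1,3,4,5] = [3,4,5] − [1,4,5] + [1,3,5] − [1,3,4],
  ∂[1,2,4,5] = [2,4,5] − [1,4,5] + [1,2,5] − [1,2,4].
The 10×5 boundary matrix has rank 4 and Smith normal form diag(1,1,1,1).

Reading off H_k = ker ∂_k / im ∂_{k+1}:

  H_0: rank C_0 − rank ∂_1 = 5 − 4 = 1, and the invariant factors of ∂_1 are all 1, so H_0 ≅ Z.
  H_1: rank ker ∂_1 − rank ∂_2 = (10 − 4) − 6 = 0, and the invariant factors of ∂_2 are all 1, so H_1 ≅ 0.
  H_2: rank ker ∂_2 − rank ∂_3 = (10 − 6) − 4 = 0, and the invariant factors of ∂_3 are all 1, so H_2 ≅ 0.
  H_3: rank ker ∂_3 − rank ∂_4 = (5 − 4) − 0 = 1, and there is no ∂_4, so H_3 ≅ Z.

As a check, the Euler characteristic is 5 − 10 + 10 − 5 = 0, which agrees with 1 − 0 + 0 − 1 = 0.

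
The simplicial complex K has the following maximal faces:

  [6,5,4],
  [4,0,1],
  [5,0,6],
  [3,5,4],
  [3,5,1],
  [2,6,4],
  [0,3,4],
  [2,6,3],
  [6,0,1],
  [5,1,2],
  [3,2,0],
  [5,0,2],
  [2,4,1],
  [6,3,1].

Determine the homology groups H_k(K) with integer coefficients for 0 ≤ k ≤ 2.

H_0 = Z,  H_1 = Z^2,  H_2 = Z.

Take the total order 0 < 1 < 2 < 3 < 4 < 5 < 6 on the vertex set. Then K (dimension 2) consists of the simplices:

  0-simplices (7): [0], [1], [2], [3], [4], [5], [6]
  1-simplices (21): [0,1], [0,2], [0,3], [0,4], [0,5], [0,6], [1,2], [1,3], [1,4], [1,5], [1,6], [2,3], [2,4], [2,5], [2,6], [3,4], [3,5], [3,6], [4,5], [4,6], [5,6]
  2-simplices (14): [0,1,4], [0,1,6], [0,2,3], [0,2,5], [0,3,4], [0,5,6], [1,2,4], [1,2,5], [1,3,5], [1,3,6], [2,3,6], [2,4,6], [3,4,5], [4,5,6]

giving chain groups C_0 ≅ Z^7, C_1 ≅ Z^21, C_2 ≅ Z^14.

Boundary ∂_1: C_1 → C_0 sends each edge [p,q] (with p < q) to q − p.
This gives a 7×21 integer matrix of rank 6; reducing to Smith normal form yields diagonal entries (1,1,1,1,1,1).

∂_2: C_2 → C_1 sends each 2-simplex [p,q,r] to [q,r] − [p,r] + [p,q]. For instance
  ∂[1,2,4] = [2,4] − [1,4] + [1,2],
  ∂[0,5,6] = [5,6] − [0,6] + [0,5].
As a 21×14 matrix over Z this has rank 13, with invariant factors (1,1,1,1,1,1,1,1,1,1,1,1,1).

Now H_k = ker ∂_k / im ∂_{k+1}, so:

  H_0: rank C_0 − rank ∂_1 = 7 − 6 = 1, and the invariant factors of ∂_1 are all 1, so H_0 ≅ Z.
  H_1: rank ker ∂_1 − rank ∂_2 = (21 − 6) − 13 = 2, and the invariant factors of ∂_2 are all 1, so H_1 ≅ Z^2.
  H_2: rank ker ∂_2 − rank ∂_3 = (14 − 13) − 0 = 1, and there is no ∂_3, so H_2 ≅ Z.

As a check, the Euler characteristic is 7 − 21 + 14 = 0, which agrees with 1 − 2 + 1 = 0.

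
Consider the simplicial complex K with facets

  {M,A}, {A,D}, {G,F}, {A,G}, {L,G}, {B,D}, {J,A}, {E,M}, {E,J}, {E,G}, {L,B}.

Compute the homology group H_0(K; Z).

K has 9 vertices, 11 edges.
rank ∂_0 = 0, rank ∂_1 = 8 ⇒ b_0 = 9 − 0 − 8 = 1; all invariant factors of ∂_1 are 1 so no torsion. So H_0 ≅ Z.

H_0 ≅ Z.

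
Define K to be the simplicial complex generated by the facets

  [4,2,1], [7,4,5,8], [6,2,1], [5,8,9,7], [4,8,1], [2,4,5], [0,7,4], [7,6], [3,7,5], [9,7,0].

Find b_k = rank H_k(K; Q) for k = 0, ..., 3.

K has 10 vertices, 22 edges, 14 triangles, 2 3-simplices.
rank ∂_0 = 0, rank ∂_1 = 9 ⇒ b_0 = 10 − 0 − 9 = 1; all invariant factors of ∂_1 are 1 so no torsion. So H_0 ≅ Z.
rank ∂_1 = 9, rank ∂_2 = 12 ⇒ b_1 = 22 − 9 − 12 = 1; all invariant factors of ∂_2 are 1 so no torsion. So H_1 ≅ Z.
rank ∂_2 = 12, rank ∂_3 = 2 ⇒ b_2 = 14 − 12 − 2 = 0; all invariant factors of ∂_3 are 1 so no torsion. So H_2 ≅ 0.
rank ∂_3 = 2, rank ∂_4 = 0 ⇒ b_3 = 2 − 2 − 0 = 0. So H_3 ≅ 0.

b_0 = 1, b_1 = 1, b_2 = 0, b_3 = 0.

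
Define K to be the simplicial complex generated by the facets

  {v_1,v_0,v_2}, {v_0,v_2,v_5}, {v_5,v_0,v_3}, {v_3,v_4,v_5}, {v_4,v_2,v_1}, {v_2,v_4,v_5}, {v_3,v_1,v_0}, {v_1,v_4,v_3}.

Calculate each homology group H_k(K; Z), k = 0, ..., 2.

Order the vertices as v_0 < v_1 < v_2 < v_3 < v_4 < v_5. Listing each simplex with vertices in this order, K has dimension 2 with simplices:

  0-simplices (6): [v_0], [v_1], [v_2], [v_3], [v_4], [v_5]
  1-simplices (12): [v_0,v_1], [v_0,v_2], [v_0,v_3], [v_0,v_5], [v_1,v_2], [v_1,v_3], [v_1,v_4], [v_2,v_4], [v_2,v_5], [v_3,v_4], [v_3,v_5], [v_4,v_5]
  2-simplices (8): [v_0,v_1,v_2], [v_0,v_1,v_3], [v_0,v_2,v_5], [v_0,v_3,v_5], [v_1,v_2,v_4], [v_1,v_3,v_4], [v_2,v_4,v_5], [v_3,v_4,v_5]

Hence C_0 ≅ Z^6, C_1 ≅ Z^12, C_2 ≅ Z^8.

Boundary ∂_1: C_1 → C_0 sends each edge [p,q] (with p < q) to q − p. For instance
  ∂[v_0,v_1] = [v_1] − [v_0].
The resulting 6×12 matrix has rank 5, and its Smith normal form has invariant factors (1,1,1,1,1).

The boundary map ∂_2: C_2 → C_1 sends each 2-simplex [p,q,r] to [q,r] − [p,r] + [p,q]. For instance
  ∂[v_3,v_4,v_5] = [v_4,v_5] − [v_3,v_5] + [v_3,v_4],
  ∂[v_0,v_3,v_5] = [v_3,v_5] − [v_0,v_5] + [v_0,v_3].
As a 12×8 matrix over Z this has rank 7, with invariant factors (1,1,1,1,1,1,1).

From H_k ≅ ker(∂_k) / im(∂_{k+1}) we obtain:

  H_0: rank C_0 − rank ∂_1 = 6 − 5 = 1, and the invariant factors of ∂_1 are all 1, so H_0 = Z.
  H_1: rank ker ∂_1 − rank ∂_2 = (12 − 5) − 7 = 0, and the invariant factors of ∂_2 are all 1, so H_1 = 0.
  H_2: rank ker ∂_2 − rank ∂_3 = (8 − 7) − 0 = 1, and there is no ∂_3, so H_2 = Z.

As a check, the Euler characteristic is 6 − 12 + 8 = 2, which agrees with 1 − 0 + 1 = 2.

H_0 ≅ Z,  H_1 = 0,  H_2 ≅ Z.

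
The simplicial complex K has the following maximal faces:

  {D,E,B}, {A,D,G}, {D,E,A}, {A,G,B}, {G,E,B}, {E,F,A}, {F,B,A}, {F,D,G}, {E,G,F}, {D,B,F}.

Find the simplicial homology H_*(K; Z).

H_0 ≅ Z,  H_1 ≅ Z/2,  H_2 = 0.

Fix the vertex order A < B < D < E < F < G and write every simplex with vertices in increasing order. Then dim K = 2 and the simplices of K are:

  0-simplices (6): A, B, D, E, F, G
  1-simplices (15): AB, AD, AE, AF, AG, BD, BE, BF, BG, DE, DF, DG, EF, EG, FG
  2-simplices (10): ABF, ABG, ADE, ADG, AEF, BDE, BDF, BEG, DFG, EFG

giving chain groups C_0 ≅ Z^6, C_1 ≅ Z^15, C_2 ≅ Z^10.

The boundary map ∂_1: C_1 → C_0 sends each edge [p,q] (with p < q) to q − p. For instance
  ∂AF = F − A.
This gives a 6×15 integer matrix of rank 5; reducing to Smith normal form yields diagonal entries (1,1,1,1,1).

∂_2: C_2 → C_1 maps a triangle to the signed sum of its edges. For instance
  ∂BDF = DF − BF + BD,
  ∂DFG = FG − DG + DF.
The resulting 15×10 matrix has rank 10, and its Smith normal form has invariant factors (1,1,1,1,1,1,1,1,1,2).

From H_k ≅ ker(∂_k) / im(∂_{k+1}) we obtain:

  H_0: rank C_0 − rank ∂_1 = 6 − 5 = 1, and the invariant factors of ∂_1 are all 1, so H_0 = Z.
  H_1: rank ker ∂_1 − rank ∂_2 = (15 − 5) − 10 = 0, and ∂_2 has invariant factor 2 > 1, so H_1 = Z/2.
  H_2: rank ker ∂_2 − rank ∂_3 = (10 − 10) − 0 = 0, and there is no ∂_3, so H_2 = 0.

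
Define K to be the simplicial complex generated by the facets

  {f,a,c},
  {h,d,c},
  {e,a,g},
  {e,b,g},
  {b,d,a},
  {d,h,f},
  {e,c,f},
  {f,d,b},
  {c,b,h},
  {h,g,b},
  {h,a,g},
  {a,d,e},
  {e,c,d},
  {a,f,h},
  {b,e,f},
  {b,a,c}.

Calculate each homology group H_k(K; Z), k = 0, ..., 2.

Fix the vertex order a < b < c < d < e < f < g < h and write every simplex with vertices in increasing order. Then dim K = 2 and the simplices of K are:

  0-simplices (8): a, b, c, d, e, f, g, h
  1-simplices (24): ab, ac, ad, ae, af, ag, ah, bc, bd, be, bf, bg, bh, cd, ce, cf, ch, de, df, dh, ef, eg, fh, gh
  2-simplices (16): abc, abd, acf, ade, aeg, afh, agh, bch, bdf, bef, beg, bgh, cde, cdh, cef, dfh

giving chain groups C_0 ≅ Z^8, C_1 ≅ Z^24, C_2 ≅ Z^16.

Boundary ∂_1: C_1 → C_0 maps an edge to its endpoints' difference, ∂[p,q] = q − p.
This gives a 8×24 integer matrix of rank 7; reducing to Smith normal form yields diagonal entries (1,1,1,1,1,1,1).

∂_2: C_2 → C_1 maps a triangle to the signed sum of its edges. For instance
  ∂abd = bd − ad + ab,
  ∂abc = bc − ac + ab.
This gives a 24×16 integer matrix of rank 15; reducing to Smith normal form yields diagonal entries (1,1,1,1,1,1,1,1,1,1,1,1,1,1,1).

Computing H_k = (kernel of ∂_k) / (image of ∂_{k+1}):

  H_0: rank C_0 − rank ∂_1 = 8 − 7 = 1, and the invariant factors of ∂_1 are all 1, so H_0 ≅ Z.
  H_1: rank ker ∂_1 − rank ∂_2 = (24 − 7) − 15 = 2, and the invariant factors of ∂_2 are all 1, so H_1 ≅ Z^2.
  H_2: rank ker ∂_2 − rank ∂_3 = (16 − 15) − 0 = 1, and there is no ∂_3, so H_2 ≅ Z.

H_0 ≅ Z,  H_1 ≅ Z^2,  H_2 ≅ Z.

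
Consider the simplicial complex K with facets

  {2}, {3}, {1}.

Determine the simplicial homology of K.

H_0 ≅ Z^3.

K has 3 vertices.
rank ∂_0 = 0, rank ∂_1 = 0 ⇒ b_0 = 3 − 0 − 0 = 3. So H_0 ≅ Z^3.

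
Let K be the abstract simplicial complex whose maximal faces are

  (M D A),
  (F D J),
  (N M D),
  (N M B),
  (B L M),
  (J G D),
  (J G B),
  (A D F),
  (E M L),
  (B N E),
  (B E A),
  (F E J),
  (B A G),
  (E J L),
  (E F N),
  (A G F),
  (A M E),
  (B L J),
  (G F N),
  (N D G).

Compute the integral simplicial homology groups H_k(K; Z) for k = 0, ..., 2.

H_0 = Z,  H_1 = Z × Z/2,  H_2 = 0.

We work with the vertex ordering A < B < D < E < F < G < J < L < M < N. The simplices of K, each written with vertices in increasing order, are:

  0-simplices (10): A, B, D, E, F, G, J, L, M, N
  1-simplices (30): AB, AD, AE, AF, AG, AM, BE, BG, BJ, BL, BM, BN, DF, DG, DJ, DM, DN, EF, EJ, EL, EM, EN, FG, FJ, FN, GJ, GN, JL, LM, MN
  2-simplices (20): ABE, ABG, ADF, ADM, AEM, AFG, BEN, BGJ, BJL, BLM, BMN, DFJ, DGJ, DGN, DMN, EFJ, EFN, EJL, ELM, FGN

so the chain groups are C_0 ≅ Z^10, C_1 ≅ Z^30, C_2 ≅ Z^20.

Boundary ∂_1: C_1 → C_0 is given by ∂[p,q] = [q] − [p].
The resulting 10×30 matrix has rank 9, and its Smith normal form has invariant factors (1,1,1,1,1,1,1,1,1).

The boundary map ∂_2: C_2 → C_1 maps a triangle to the signed sum of its edges. For instance
  ∂DGJ = GJ − DJ + DG,
  ∂DFJ = FJ − DJ + DF.
This gives a 30×20 integer matrix of rank 20; reducing to Smith normal form yields diagonal entries (1,1,1,1,1,1,1,1,1,1,1,1,1,1,1,1,1,1,1,2).

From H_k ≅ ker(∂_k) / im(∂_{k+1}) we obtain:

  H_0: rank C_0 − rank ∂_1 = 10 − 9 = 1, and the invariant factors of ∂_1 are all 1, so H_0 ≅ Z.
  H_1: rank ker ∂_1 − rank ∂_2 = (30 − 9) − 20 = 1, and ∂_2 has invariant factor 2 > 1, so H_1 ≅ Z × Z/2.
  H_2: rank ker ∂_2 − rank ∂_3 = (20 − 20) − 0 = 0, and there is no ∂_3, so H_2 ≅ 0.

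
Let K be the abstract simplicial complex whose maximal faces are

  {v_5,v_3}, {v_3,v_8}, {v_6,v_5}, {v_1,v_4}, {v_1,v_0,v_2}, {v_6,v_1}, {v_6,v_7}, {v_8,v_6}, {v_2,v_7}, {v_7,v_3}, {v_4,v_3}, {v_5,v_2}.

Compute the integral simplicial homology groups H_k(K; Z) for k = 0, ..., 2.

H_0 = Z,  H_1 = Z^5,  H_2 = 0.

We work with the vertex ordering v_0 < v_1 < v_2 < v_3 < v_4 < v_5 < v_6 < v_7 < v_8. The simplices of K, each written with vertices in increasing order, are:

  0-simplices (9): [v_0], [v_1], [v_2], [v_3], [v_4], [v_5], [v_6], [v_7], [v_8]
  1-simplices (14): [v_0,v_1], [v_0,v_2], [v_1,v_2], [v_1,v_4], [v_1,v_6], [v_2,v_5], [v_2,v_7], [v_3,v_4], [v_3,v_5], [v_3,v_7], [v_3,v_8], [v_5,v_6], [v_6,v_7], [v_6,v_8]
  2-simplices (1): [v_0,v_1,v_2]

giving chain groups C_0 ≅ Z^9, C_1 ≅ Z^14, C_2 ≅ Z^1.

Boundary ∂_1: C_1 → C_0 maps an edge to its endpoints' difference, ∂[p,q] = q − p.
The resulting 9×14 matrix has rank 8, and its Smith normal form has invariant factors (1,1,1,1,1,1,1,1).

Boundary ∂_2: C_2 → C_1 maps a triangle to the signed sum of its edges. For instance
  ∂[v_0,v_1,v_2] = [v_1,v_2] − [v_0,v_2] + [v_0,v_1].
This gives a 14×1 integer matrix of rank 1; reducing to Smith normal form yields diagonal entries (1).

Computing H_k = (kernel of ∂_k) / (image of ∂_{k+1}):

  H_0: rank C_0 − rank ∂_1 = 9 − 8 = 1, and the invariant factors of ∂_1 are all 1, so H_0 ≅ Z.
  H_1: rank ker ∂_1 − rank ∂_2 = (14 − 8) − 1 = 5, and the invariant factors of ∂_2 are all 1, so H_1 ≅ Z^5.
  H_2: rank ker ∂_2 − rank ∂_3 = (1 − 1) − 0 = 0, and there is no ∂_3, so H_2 ≅ 0.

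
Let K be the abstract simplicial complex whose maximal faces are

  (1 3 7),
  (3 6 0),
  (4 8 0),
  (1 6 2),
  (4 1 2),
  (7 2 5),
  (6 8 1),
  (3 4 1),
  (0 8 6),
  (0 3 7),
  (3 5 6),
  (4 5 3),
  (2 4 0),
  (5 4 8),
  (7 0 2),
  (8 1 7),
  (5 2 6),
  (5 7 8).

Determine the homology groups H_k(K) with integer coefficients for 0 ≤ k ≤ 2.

Order the vertices as 0 < 1 < 2 < 3 < 4 < 5 < 6 < 7 < 8. Listing each simplex with vertices in this order, K has dimension 2 with simplices:

  0-simplices (9): [0], [1], [2], [3], [4], [5], [6], [7], [8]
  1-simplices (27): (27 of them)
  2-simplices (18): [0,2,4], [0,2,7], [0,3,6], [0,3,7], [0,4,8], [0,6,8], [1,2,4], [1,2,6], [1,3,4], [1,3,7], [1,6,8], [1,7,8], [2,5,6], [2,5,7], [3,4,5], [3,5,6], [4,5,8], [5,7,8]

Hence C_0 ≅ Z^9, C_1 ≅ Z^27, C_2 ≅ Z^18.

Boundary ∂_1: C_1 → C_0 is given by ∂[p,q] = [q] − [p].
As a 9×27 matrix over Z this has rank 8, with invariant factors (1,1,1,1,1,1,1,1).

The boundary map ∂_2: C_2 → C_1 maps a triangle to the signed sum of its edges. For instance
  ∂[4,5,8] = [5,8] − [4,8] + [4,5],
  ∂[0,2,4] = [2,4] − [0,4] + [0,2].
As a 27×18 matrix over Z this has rank 17, with invariant factors (1,1,1,1,1,1,1,1,1,1,1,1,1,1,1,1,1).

Reading off H_k = ker ∂_k / im ∂_{k+1}:

  H_0: rank C_0 − rank ∂_1 = 9 − 8 = 1, and the invariant factors of ∂_1 are all 1, so H_0 = Z.
  H_1: rank ker ∂_1 − rank ∂_2 = (27 − 8) − 17 = 2, and the invariant factors of ∂_2 are all 1, so H_1 = Z^2.
  H_2: rank ker ∂_2 − rank ∂_3 = (18 − 17) − 0 = 1, and there is no ∂_3, so H_2 = Z.

H_0 = Z,  H_1 = Z^2,  H_2 = Z.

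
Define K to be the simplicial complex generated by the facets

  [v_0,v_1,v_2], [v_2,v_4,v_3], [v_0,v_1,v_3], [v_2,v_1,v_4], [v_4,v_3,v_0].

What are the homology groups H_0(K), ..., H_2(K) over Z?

H_0 = Z,  H_1 = Z,  H_2 = 0.

Fix the vertex order v_0 < v_1 < v_2 < v_3 < v_4 and write every simplex with vertices in increasing order. Then dim K = 2 and the simplices of K are:

  0-simplices (5): [v_0], [v_1], [v_2], [v_3], [v_4]
  1-simplices (10): [v_0,v_1], [v_0,v_2], [v_0,v_3], [v_0,v_4], [v_1,v_2], [v_1,v_3], [v_1,v_4], [v_2,v_3], [v_2,v_4], [v_3,v_4]
  2-simplices (5): [v_0,v_1,v_2], [v_0,v_1,v_3], [v_0,v_3,v_4], [v_1,v_2,v_4], [v_2,v_3,v_4]

so the chain groups are C_0 ≅ Z^5, C_1 ≅ Z^10, C_2 ≅ Z^5.

The boundary map ∂_1: C_1 → C_0 maps an edge to its endpoints' difference, ∂[p,q] = q − p. For instance
  ∂[v_2,v_3] = [v_3] − [v_2].
The resulting 5×10 matrix has rank 4, and its Smith normal form has invariant factors (1,1,1,1).

∂_2: C_2 → C_1 acts by ∂[p,q,r] = [q,r] − [p,r] + [p,q]. For instance
  ∂[v_0,v_3,v_4] = [v_3,v_4] − [v_0,v_4] + [v_0,v_3],
  ∂[v_0,v_1,v_2] = [v_1,v_2] − [v_0,v_2] + [v_0,v_1].
As a 10×5 matrix over Z this has rank 5, with invariant factors (1,1,1,1,1).

From H_k ≅ ker(∂_k) / im(∂_{k+1}) we obtain:

  H_0: rank C_0 − rank ∂_1 = 5 − 4 = 1, and the invariant factors of ∂_1 are all 1, so H_0 ≅ Z.
  H_1: rank ker ∂_1 − rank ∂_2 = (10 − 4) − 5 = 1, and the invariant factors of ∂_2 are all 1, so H_1 ≅ Z.
  H_2: rank ker ∂_2 − rank ∂_3 = (5 − 5) − 0 = 0, and there is no ∂_3, so H_2 ≅ 0.

(K is a triangulation of the Möbius band.)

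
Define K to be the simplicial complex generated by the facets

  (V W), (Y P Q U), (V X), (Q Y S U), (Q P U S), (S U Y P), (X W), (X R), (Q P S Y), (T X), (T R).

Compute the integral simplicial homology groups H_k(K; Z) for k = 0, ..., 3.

Order the vertices as P < Q < R < S < T < U < V < W < X < Y. Listing each simplex with vertices in this order, K has dimension 3 with simplices:

  0-simplices (10): P, Q, R, S, T, U, V, W, X, Y
  1-simplices (16): PQ, PS, PU, PY, QS, QU, QY, RT, RX, SU, SY, TX, UY, VW, VX, WX
  2-simplices (10): PQS, PQU, PQY, PSU, PSY, PUY, QSU, QSY, QUY, SUY
  3-simplices (5): PQSU, PQSY, PQUY, PSUY, QSUY

Hence C_0 ≅ Z^10, C_1 ≅ Z^16, C_2 ≅ Z^10, C_3 ≅ Z^5.

∂_1: C_1 → C_0 maps an edge to its endpoints' difference, ∂[p,q] = q − p. For instance
  ∂SY = Y − S.
The 10×16 boundary matrix has rank 8 and Smith normal form diag(1,1,1,1,1,1,1,1).

The boundary map ∂_2: C_2 → C_1 acts by ∂[p,q,r] = [q,r] − [p,r] + [p,q]. For instance
  ∂PUY = UY − PY + PU,
  ∂PSY = SY − PY + PS.
As a 16×10 matrix over Z this has rank 6, with invariant factors (1,1,1,1,1,1).

Boundary ∂_3: C_3 → C_2 sends each 3-simplex σ to the alternating sum Σ_i (−1)^i (σ with its i-th vertex removed). For instance
  ∂PSUY = SUY − PUY + PSY − PSU,
  ∂QSUY = SUY − QUY + QSY − QSU.
As a 10×5 matrix over Z this has rank 4, with invariant factors (1,1,1,1).

Computing H_k = (kernel of ∂_k) / (image of ∂_{k+1}):

  H_0: rank C_0 − rank ∂_1 = 10 − 8 = 2, and the invariant factors of ∂_1 are all 1, so H_0 ≅ Z^2.
  H_1: rank ker ∂_1 − rank ∂_2 = (16 − 8) − 6 = 2, and the invariant factors of ∂_2 are all 1, so H_1 ≅ Z^2.
  H_2: rank ker ∂_2 − rank ∂_3 = (10 − 6) − 4 = 0, and the invariant factors of ∂_3 are all 1, so H_2 ≅ 0.
  H_3: rank ker ∂_3 − rank ∂_4 = (5 − 4) − 0 = 1, and there is no ∂_4, so H_3 ≅ Z.

As a check, the Euler characteristic is 10 − 16 + 10 − 5 = -1, which agrees with 2 − 2 + 0 − 1 = -1.

H_0 = Z^2,  H_1 = Z^2,  H_2 = 0,  H_3 = Z.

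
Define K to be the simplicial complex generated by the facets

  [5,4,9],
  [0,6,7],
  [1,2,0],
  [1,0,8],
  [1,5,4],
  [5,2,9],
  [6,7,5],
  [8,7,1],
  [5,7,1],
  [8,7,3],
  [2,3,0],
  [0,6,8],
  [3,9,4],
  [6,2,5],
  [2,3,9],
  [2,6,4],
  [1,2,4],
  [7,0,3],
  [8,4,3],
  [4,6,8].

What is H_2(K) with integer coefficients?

Fix the vertex order 0 < 1 < 2 < 3 < 4 < 5 < 6 < 7 < 8 < 9 and write every simplex with vertices in increasing order. Then dim K = 2 and the simplices of K are:

  0-simplices (10): [0], [1], [2], [3], [4], [5], [6], [7], [8], [9]
  1-simplices (30): (30 of them)
  2-simplices (20): (20 of them)

so the chain groups are C_0 ≅ Z^10, C_1 ≅ Z^30, C_2 ≅ Z^20.

Boundary ∂_1: C_1 → C_0 sends each edge [p,q] (with p < q) to q − p. For instance
  ∂[1,7] = [7] − [1].
This gives a 10×30 integer matrix of rank 9; reducing to Smith normal form yields diagonal entries (1,1,1,1,1,1,1,1,1).

Boundary ∂_2: C_2 → C_1 acts by ∂[p,q,r] = [q,r] − [p,r] + [p,q]. For instance
  ∂[0,6,8] = [6,8] − [0,8] + [0,6],
  ∂[2,4,6] = [4,6] − [2,6] + [2,4].
The resulting 30×20 matrix has rank 20, and its Smith normal form has invariant factors (1,1,1,1,1,1,1,1,1,1,1,1,1,1,1,1,1,1,1,2).

From H_k ≅ ker(∂_k) / im(∂_{k+1}) we obtain:

  H_2: rank ker ∂_2 − rank ∂_3 = (20 − 20) − 0 = 0, and there is no ∂_3, so H_2 ≅ 0.

H_2 = 0.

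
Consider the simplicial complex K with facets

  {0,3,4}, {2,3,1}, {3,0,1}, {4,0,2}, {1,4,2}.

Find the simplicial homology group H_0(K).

Take the total order 0 < 1 < 2 < 3 < 4 on the vertex set. Then K (dimension 2) consists of the simplices:

  0-simplices (5): [0], [1], [2], [3], [4]
  1-simplices (10): [0,1], [0,2], [0,3], [0,4], [1,2], [1,3], [1,4], [2,3], [2,4], [3,4]
  2-simplices (5): [0,1,3], [0,2,4], [0,3,4], [1,2,3], [1,2,4]

giving chain groups C_0 ≅ Z^5, C_1 ≅ Z^10, C_2 ≅ Z^5.

∂_1: C_1 → C_0 is given by ∂[p,q] = [q] − [p]. For instance
  ∂[0,3] = [3] − [0].
This gives a 5×10 integer matrix of rank 4; reducing to Smith normal form yields diagonal entries (1,1,1,1).

The boundary map ∂_2: C_2 → C_1 maps a triangle to the signed sum of its edges. For instance
  ∂[0,2,4] = [2,4] − [0,4] + [0,2],
  ∂[0,1,3] = [1,3] − [0,3] + [0,1].
The resulting 10×5 matrix has rank 5, and its Smith normal form has invariant factors (1,1,1,1,1).

Reading off H_k = ker ∂_k / im ∂_{k+1}:

  H_0: rank C_0 − rank ∂_1 = 5 − 4 = 1, and the invariant factors of ∂_1 are all 1, so H_0 ≅ Z.

(K is a triangulation of the Möbius band.)

H_0 = Z.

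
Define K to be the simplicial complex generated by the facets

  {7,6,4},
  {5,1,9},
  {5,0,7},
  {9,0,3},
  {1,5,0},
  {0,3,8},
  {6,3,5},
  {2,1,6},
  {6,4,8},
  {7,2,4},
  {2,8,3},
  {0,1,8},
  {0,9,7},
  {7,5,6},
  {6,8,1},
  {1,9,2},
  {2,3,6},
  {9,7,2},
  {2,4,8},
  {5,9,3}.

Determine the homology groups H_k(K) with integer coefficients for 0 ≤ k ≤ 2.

Order the vertices as 0 < 1 < 2 < 3 < 4 < 5 < 6 < 7 < 8 < 9. Listing each simplex with vertices in this order, K has dimension 2 with simplices:

  0-simplices (10): [0], [1], [2], [3], [4], [5], [6], [7], [8], [9]
  1-simplices (30): (30 of them)
  2-simplices (20): (20 of them)

so the chain groups are C_0 ≅ Z^10, C_1 ≅ Z^30, C_2 ≅ Z^20.

Boundary ∂_1: C_1 → C_0 sends each edge [p,q] (with p < q) to q − p. For instance
  ∂[7,9] = [9] − [7].
As a 10×30 matrix over Z this has rank 9, with invariant factors (1,1,1,1,1,1,1,1,1).

The boundary map ∂_2: C_2 → C_1 acts by ∂[p,q,r] = [q,r] − [p,r] + [p,q]. For instance
  ∂[0,1,5] = [1,5] − [0,5] + [0,1],
  ∂[2,7,9] = [7,9] − [2,9] + [2,7].
This gives a 30×20 integer matrix of rank 20; reducing to Smith normal form yields diagonal entries (1,1,1,1,1,1,1,1,1,1,1,1,1,1,1,1,1,1,1,2).

Computing H_k = (kernel of ∂_k) / (image of ∂_{k+1}):

  H_0: rank C_0 − rank ∂_1 = 10 − 9 = 1, and the invariant factors of ∂_1 are all 1, so H_0 ≅ Z.
  H_1: rank ker ∂_1 − rank ∂_2 = (30 − 9) − 20 = 1, and ∂_2 has invariant factor 2 > 1, so H_1 ≅ Z ⊕ Z/2.
  H_2: rank ker ∂_2 − rank ∂_3 = (20 − 20) − 0 = 0, and there is no ∂_3, so H_2 ≅ 0.

As a check, the Euler characteristic is 10 − 30 + 20 = 0, which agrees with 1 − 1 + 0 = 0.

H_0 ≅ Z,  H_1 ≅ Z ⊕ Z/2,  H_2 = 0.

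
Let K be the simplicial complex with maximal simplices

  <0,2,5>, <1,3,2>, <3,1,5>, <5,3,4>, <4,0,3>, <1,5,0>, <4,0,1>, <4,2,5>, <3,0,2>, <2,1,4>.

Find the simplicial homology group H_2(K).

H_2 ≅ 0.

Order the vertices as 0 < 1 < 2 < 3 < 4 < 5. Listing each simplex with vertices in this order, K has dimension 2 with simplices:

  0-simplices (6): [0], [1], [2], [3], [4], [5]
  1-simplices (15): [0,1], [0,2], [0,3], [0,4], [0,5], [1,2], [1,3], [1,4], [1,5], [2,3], [2,4], [2,5], [3,4], [3,5], [4,5]
  2-simplices (10): [0,1,4], [0,1,5], [0,2,3], [0,2,5], [0,3,4], [1,2,3], [1,2,4], [1,3,5], [2,4,5], [3,4,5]

so the chain groups are C_0 ≅ Z^6, C_1 ≅ Z^15, C_2 ≅ Z^10.

∂_1: C_1 → C_0 maps an edge to its endpoints' difference, ∂[p,q] = q − p. For instance
  ∂[2,3] = [3] − [2].
The 6×15 boundary matrix has rank 5 and Smith normal form diag(1,1,1,1,1).

The boundary map ∂_2: C_2 → C_1 maps a triangle to the signed sum of its edges. For instance
  ∂[1,2,4] = [2,4] − [1,4] + [1,2],
  ∂[0,1,4] = [1,4] − [0,4] + [0,1].
The 15×10 boundary matrix has rank 10 and Smith normal form diag(1,1,1,1,1,1,1,1,1,2).

From H_k ≅ ker(∂_k) / im(∂_{k+1}) we obtain:

  H_2: rank ker ∂_2 − rank ∂_3 = (10 − 10) − 0 = 0, and there is no ∂_3, so H_2 ≅ 0.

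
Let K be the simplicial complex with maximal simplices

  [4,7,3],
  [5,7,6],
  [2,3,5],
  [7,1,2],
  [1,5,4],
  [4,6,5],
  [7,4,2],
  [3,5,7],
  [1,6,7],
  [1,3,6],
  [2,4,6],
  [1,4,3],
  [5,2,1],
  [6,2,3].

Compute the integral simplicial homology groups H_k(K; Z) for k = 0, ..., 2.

H_0 ≅ Z,  H_1 ≅ Z^2,  H_2 ≅ Z.

K has 7 vertices, 21 edges, 14 triangles.
rank ∂_0 = 0, rank ∂_1 = 6 ⇒ b_0 = 7 − 0 − 6 = 1; all invariant factors of ∂_1 are 1 so no torsion. So H_0 ≅ Z.
rank ∂_1 = 6, rank ∂_2 = 13 ⇒ b_1 = 21 − 6 − 13 = 2; all invariant factors of ∂_2 are 1 so no torsion. So H_1 ≅ Z^2.
rank ∂_2 = 13, rank ∂_3 = 0 ⇒ b_2 = 14 − 13 − 0 = 1. So H_2 ≅ Z.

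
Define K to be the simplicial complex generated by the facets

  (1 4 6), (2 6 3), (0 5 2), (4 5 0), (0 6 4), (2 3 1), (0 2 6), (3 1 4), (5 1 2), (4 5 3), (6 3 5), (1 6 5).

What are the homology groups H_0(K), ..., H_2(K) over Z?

H_0 ≅ Z,  H_1 ≅ Z/2,  H_2 = 0.

Take the total order 0 < 1 < 2 < 3 < 4 < 5 < 6 on the vertex set. Then K (dimension 2) consists of the simplices:

  0-simplices (7): [0], [1], [2], [3], [4], [5], [6]
  1-simplices (18): [0,2], [0,4], [0,5], [0,6], [1,2], [1,3], [1,4], [1,5], [1,6], [2,3], [2,5], [2,6], [3,4], [3,5], [3,6], [4,5], [4,6], [5,6]
  2-simplices (12): [0,2,5], [0,2,6], [0,4,5], [0,4,6], [1,2,3], [1,2,5], [1,3,4], [1,4,6], [1,5,6], [2,3,6], [3,4,5], [3,5,6]

so the chain groups are C_0 ≅ Z^7, C_1 ≅ Z^18, C_2 ≅ Z^12.

The boundary map ∂_1: C_1 → C_0 is given by ∂[p,q] = [q] − [p]. For instance
  ∂[1,2] = [2] − [1].
The resulting 7×18 matrix has rank 6, and its Smith normal form has invariant factors (1,1,1,1,1,1).

Boundary ∂_2: C_2 → C_1 acts by ∂[p,q,r] = [q,r] − [p,r] + [p,q]. For instance
  ∂[1,2,3] = [2,3] − [1,3] + [1,2],
  ∂[1,4,6] = [4,6] − [1,6] + [1,4].
This gives a 18×12 integer matrix of rank 12; reducing to Smith normal form yields diagonal entries (1,1,1,1,1,1,1,1,1,1,1,2).

Computing H_k = (kernel of ∂_k) / (image of ∂_{k+1}):

  H_0: rank C_0 − rank ∂_1 = 7 − 6 = 1, and the invariant factors of ∂_1 are all 1, so H_0 ≅ Z.
  H_1: rank ker ∂_1 − rank ∂_2 = (18 − 6) − 12 = 0, and ∂_2 has invariant factor 2 > 1, so H_1 ≅ Z/2.
  H_2: rank ker ∂_2 − rank ∂_3 = (12 − 12) − 0 = 0, and there is no ∂_3, so H_2 ≅ 0.

As a check, the Euler characteristic is 7 − 18 + 12 = 1, which agrees with 1 − 0 + 0 = 1.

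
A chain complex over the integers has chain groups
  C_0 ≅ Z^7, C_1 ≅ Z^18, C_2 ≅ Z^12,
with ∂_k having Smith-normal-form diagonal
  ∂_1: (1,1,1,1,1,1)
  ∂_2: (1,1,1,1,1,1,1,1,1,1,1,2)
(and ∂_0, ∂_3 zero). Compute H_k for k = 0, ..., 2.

H_0: b_0 = 7 − 0 − 6 = 1; torsion from ∂_1 factors > 1: none. So H_0 ≅ Z.
H_1: b_1 = 18 − 6 − 12 = 0; torsion from ∂_2 factors > 1: [2]. So H_1 ≅ Z/2.
H_2: b_2 = 12 − 12 − 0 = 0; torsion from ∂_3 factors > 1: none. So H_2 ≅ 0.

H_0 ≅ Z,  H_1 ≅ Z/2,  H_2 = 0.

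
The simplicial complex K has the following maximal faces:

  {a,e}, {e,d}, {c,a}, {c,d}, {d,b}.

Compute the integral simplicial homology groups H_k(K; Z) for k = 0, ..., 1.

H_0 = Z,  H_1 = Z.

Fix the vertex order a < b < c < d < e and write every simplex with vertices in increasing order. Then dim K = 1 and the simplices of K are:

  0-simplices (5): a, b, c, d, e
  1-simplices (5): ac, ae, bd, cd, de

Hence C_0 ≅ Z^5, C_1 ≅ Z^5.

Boundary ∂_1: C_1 → C_0 is given by ∂[p,q] = [q] − [p]. For instance
  ∂ae = e − a.
This gives a 5×5 integer matrix of rank 4; reducing to Smith normal form yields diagonal entries (1,1,1,1).

Now H_k = ker ∂_k / im ∂_{k+1}, so:

  H_0: rank C_0 − rank ∂_1 = 5 − 4 = 1, and the invariant factors of ∂_1 are all 1, so H_0 = Z.
  H_1: rank ker ∂_1 − rank ∂_2 = (5 − 4) − 0 = 1, and there is no ∂_2, so H_1 = Z.

As a check, the Euler characteristic is 5 − 5 = 0, which agrees with 1 − 1 = 0.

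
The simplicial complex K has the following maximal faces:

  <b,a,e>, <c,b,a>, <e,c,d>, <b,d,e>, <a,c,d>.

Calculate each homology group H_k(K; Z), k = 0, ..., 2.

H_0 = Z,  H_1 = Z,  H_2 = 0.

Take the total order a < b < c < d < e on the vertex set. Then K (dimension 2) consists of the simplices:

  0-simplices (5): a, b, c, d, e
  1-simplices (10): ab, ac, ad, ae, bc, bd, be, cd, ce, de
  2-simplices (5): abc, abe, acd, bde, cde

Hence C_0 ≅ Z^5, C_1 ≅ Z^10, C_2 ≅ Z^5.

∂_1: C_1 → C_0 sends each edge [p,q] (with p < q) to q − p.
As a 5×10 matrix over Z this has rank 4, with invariant factors (1,1,1,1).

∂_2: C_2 → C_1 maps a triangle to the signed sum of its edges. For instance
  ∂cde = de − ce + cd,
  ∂abe = be − ae + ab.
As a 10×5 matrix over Z this has rank 5, with invariant factors (1,1,1,1,1).

From H_k ≅ ker(∂_k) / im(∂_{k+1}) we obtain:

  H_0: rank C_0 − rank ∂_1 = 5 − 4 = 1, and the invariant factors of ∂_1 are all 1, so H_0 ≅ Z.
  H_1: rank ker ∂_1 − rank ∂_2 = (10 − 4) − 5 = 1, and the invariant factors of ∂_2 are all 1, so H_1 ≅ Z.
  H_2: rank ker ∂_2 − rank ∂_3 = (5 − 5) − 0 = 0, and there is no ∂_3, so H_2 ≅ 0.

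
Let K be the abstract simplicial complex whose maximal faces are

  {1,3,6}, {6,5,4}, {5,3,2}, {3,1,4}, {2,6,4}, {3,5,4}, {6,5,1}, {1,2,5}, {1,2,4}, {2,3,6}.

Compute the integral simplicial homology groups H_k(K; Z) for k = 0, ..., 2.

Take the total order 1 < 2 < 3 < 4 < 5 < 6 on the vertex set. Then K (dimension 2) consists of the simplices:

  0-simplices (6): [1], [2], [3], [4], [5], [6]
  1-simplices (15): [1,2], [1,3], [1,4], [1,5], [1,6], [2,3], [2,4], [2,5], [2,6], [3,4], [3,5], [3,6], [4,5], [4,6], [5,6]
  2-simplices (10): [1,2,4], [1,2,5], [1,3,4], [1,3,6], [1,5,6], [2,3,5], [2,3,6], [2,4,6], [3,4,5], [4,5,6]

Hence C_0 ≅ Z^6, C_1 ≅ Z^15, C_2 ≅ Z^10.

Boundary ∂_1: C_1 → C_0 is given by ∂[p,q] = [q] − [p]. For instance
  ∂[1,6] = [6] − [1].
As a 6×15 matrix over Z this has rank 5, with invariant factors (1,1,1,1,1).

The boundary map ∂_2: C_2 → C_1 acts by ∂[p,q,r] = [q,r] − [p,r] + [p,q]. For instance
  ∂[1,2,5] = [2,5] − [1,5] + [1,2],
  ∂[1,2,4] = [2,4] − [1,4] + [1,2].
This gives a 15×10 integer matrix of rank 10; reducing to Smith normal form yields diagonal entries (1,1,1,1,1,1,1,1,1,2).

Now H_k = ker ∂_k / im ∂_{k+1}, so:

  H_0: rank C_0 − rank ∂_1 = 6 − 5 = 1, and the invariant factors of ∂_1 are all 1, so H_0 = Z.
  H_1: rank ker ∂_1 − rank ∂_2 = (15 − 5) − 10 = 0, and ∂_2 has invariant factor 2 > 1, so H_1 = Z/2.
  H_2: rank ker ∂_2 − rank ∂_3 = (10 − 10) − 0 = 0, and there is no ∂_3, so H_2 = 0.

As a check, the Euler characteristic is 6 − 15 + 10 = 1, which agrees with 1 − 0 + 0 = 1.
(K is a triangulation of the real projective plane RP^2.)

H_0 = Z,  H_1 = Z/2,  H_2 = 0.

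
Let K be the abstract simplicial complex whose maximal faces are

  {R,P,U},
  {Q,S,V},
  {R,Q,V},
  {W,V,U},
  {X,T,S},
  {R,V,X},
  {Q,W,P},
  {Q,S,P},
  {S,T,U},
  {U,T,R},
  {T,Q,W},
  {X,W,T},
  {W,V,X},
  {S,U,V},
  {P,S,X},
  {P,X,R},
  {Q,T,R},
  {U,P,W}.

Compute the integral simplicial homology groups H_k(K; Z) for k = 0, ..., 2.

K has 9 vertices, 27 edges, 18 triangles.
rank ∂_0 = 0, rank ∂_1 = 8 ⇒ b_0 = 9 − 0 − 8 = 1; all invariant factors of ∂_1 are 1 so no torsion. So H_0 = Z.
rank ∂_1 = 8, rank ∂_2 = 17 ⇒ b_1 = 27 − 8 − 17 = 2; all invariant factors of ∂_2 are 1 so no torsion. So H_1 = Z^2.
rank ∂_2 = 17, rank ∂_3 = 0 ⇒ b_2 = 18 − 17 − 0 = 1. So H_2 = Z.

H_0 ≅ Z,  H_1 ≅ Z^2,  H_2 ≅ Z.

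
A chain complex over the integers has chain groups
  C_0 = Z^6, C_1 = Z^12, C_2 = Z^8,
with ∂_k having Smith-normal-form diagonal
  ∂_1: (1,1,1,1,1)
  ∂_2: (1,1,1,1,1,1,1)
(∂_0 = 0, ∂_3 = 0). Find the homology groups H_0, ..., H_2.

H_0 = Z,  H_1 = 0,  H_2 = Z.

H_0: b_0 = 6 − 0 − 5 = 1; torsion from ∂_1 factors > 1: none. So H_0 = Z.
H_1: b_1 = 12 − 5 − 7 = 0; torsion from ∂_2 factors > 1: none. So H_1 = 0.
H_2: b_2 = 8 − 7 − 0 = 1; torsion from ∂_3 factors > 1: none. So H_2 = Z.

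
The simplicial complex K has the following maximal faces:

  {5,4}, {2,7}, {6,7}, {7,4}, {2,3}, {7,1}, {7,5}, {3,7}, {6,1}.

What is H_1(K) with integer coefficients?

H_1 ≅ Z^3.

Take the total order 1 < 2 < 3 < 4 < 5 < 6 < 7 on the vertex set. Then K (dimension 1) consists of the simplices:

  0-simplices (7): [1], [2], [3], [4], [5], [6], [7]
  1-simplices (9): [1,6], [1,7], [2,3], [2,7], [3,7], [4,5], [4,7], [5,7], [6,7]

Hence C_0 ≅ Z^7, C_1 ≅ Z^9.

Boundary ∂_1: C_1 → C_0 sends each edge [p,q] (with p < q) to q − p.
The resulting 7×9 matrix has rank 6, and its Smith normal form has invariant factors (1,1,1,1,1,1).

Now H_k = ker ∂_k / im ∂_{k+1}, so:

  H_1: rank ker ∂_1 − rank ∂_2 = (9 − 6) − 0 = 3, and there is no ∂_2, so H_1 = Z^3.

(K is a triangulation of a wedge of 3 circles.)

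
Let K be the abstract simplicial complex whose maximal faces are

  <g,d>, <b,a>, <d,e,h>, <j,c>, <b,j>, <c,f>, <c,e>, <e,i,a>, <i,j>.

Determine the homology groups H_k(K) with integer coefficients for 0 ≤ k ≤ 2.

H_0 ≅ Z,  H_1 ≅ Z^2,  H_2 = 0.

Take the total order a < b < c < d < e < f < g < h < i < j on the vertex set. Then K (dimension 2) consists of the simplices:

  0-simplices (10): a, b, c, d, e, f, g, h, i, j
  1-simplices (13): ab, ae, ai, bj, ce, cf, cj, de, dg, dh, eh, ei, ij
  2-simplices (2): aei, deh

so the chain groups are C_0 ≅ Z^10, C_1 ≅ Z^13, C_2 ≅ Z^2.

Boundary ∂_1: C_1 → C_0 is given by ∂[p,q] = [q] − [p].
The resulting 10×13 matrix has rank 9, and its Smith normal form has invariant factors (1,1,1,1,1,1,1,1,1).

The boundary map ∂_2: C_2 → C_1 sends each 2-simplex [p,q,r] to [q,r] − [p,r] + [p,q]. For instance
  ∂deh = eh − dh + de,
  ∂aei = ei − ai + ae.
The resulting 13×2 matrix has rank 2, and its Smith normal form has invariant factors (1,1).

From H_k ≅ ker(∂_k) / im(∂_{k+1}) we obtain:

  H_0: rank C_0 − rank ∂_1 = 10 − 9 = 1, and the invariant factors of ∂_1 are all 1, so H_0 ≅ Z.
  H_1: rank ker ∂_1 − rank ∂_2 = (13 − 9) − 2 = 2, and the invariant factors of ∂_2 are all 1, so H_1 ≅ Z^2.
  H_2: rank ker ∂_2 − rank ∂_3 = (2 − 2) − 0 = 0, and there is no ∂_3, so H_2 ≅ 0.

As a check, the Euler characteristic is 10 − 13 + 2 = -1, which agrees with 1 − 2 + 0 = -1.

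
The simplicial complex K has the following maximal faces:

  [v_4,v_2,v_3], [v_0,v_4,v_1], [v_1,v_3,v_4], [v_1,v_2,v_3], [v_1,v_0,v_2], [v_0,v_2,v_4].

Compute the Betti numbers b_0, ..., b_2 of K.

We work with the vertex ordering v_0 < v_1 < v_2 < v_3 < v_4. The simplices of K, each written with vertices in increasing order, are:

  0-simplices (5): [v_0], [v_1], [v_2], [v_3], [v_4]
  1-simplices (9): [v_0,v_1], [v_0,v_2], [v_0,v_4], [v_1,v_2], [v_1,v_3], [v_1,v_4], [v_2,v_3], [v_2,v_4], [v_3,v_4]
  2-simplices (6): [v_0,v_1,v_2], [v_0,v_1,v_4], [v_0,v_2,v_4], [v_1,v_2,v_3], [v_1,v_3,v_4], [v_2,v_3,v_4]

so the chain groups are C_0 ≅ Z^5, C_1 ≅ Z^9, C_2 ≅ Z^6.

∂_1: C_1 → C_0 is given by ∂[p,q] = [q] − [p].
The resulting 5×9 matrix has rank 4, and its Smith normal form has invariant factors (1,1,1,1).

Boundary ∂_2: C_2 → C_1 maps a triangle to the signed sum of its edges. For instance
  ∂[v_1,v_3,v_4] = [v_3,v_4] − [v_1,v_4] + [v_1,v_3],
  ∂[v_1,v_2,v_3] = [v_2,v_3] − [v_1,v_3] + [v_1,v_2].
The 9×6 boundary matrix has rank 5 and Smith normal form diag(1,1,1,1,1).

Reading off H_k = ker ∂_k / im ∂_{k+1}:

  H_0: rank C_0 − rank ∂_1 = 5 − 4 = 1, and the invariant factors of ∂_1 are all 1, so H_0 = Z.
  H_1: rank ker ∂_1 − rank ∂_2 = (9 − 4) − 5 = 0, and the invariant factors of ∂_2 are all 1, so H_1 = 0.
  H_2: rank ker ∂_2 − rank ∂_3 = (6 − 5) − 0 = 1, and there is no ∂_3, so H_2 = Z.

Hence the Betti numbers are b_0 = 1, b_1 = 0, b_2 = 1.

b_0 = 1, b_1 = 0, b_2 = 1.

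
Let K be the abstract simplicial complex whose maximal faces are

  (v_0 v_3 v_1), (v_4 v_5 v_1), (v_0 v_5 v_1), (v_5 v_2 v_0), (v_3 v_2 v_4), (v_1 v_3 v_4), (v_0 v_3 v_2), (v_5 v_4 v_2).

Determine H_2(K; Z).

H_2 = Z.

K has 6 vertices, 12 edges, 8 triangles.
rank ∂_2 = 7, rank ∂_3 = 0 ⇒ b_2 = 8 − 7 − 0 = 1. So H_2 ≅ Z.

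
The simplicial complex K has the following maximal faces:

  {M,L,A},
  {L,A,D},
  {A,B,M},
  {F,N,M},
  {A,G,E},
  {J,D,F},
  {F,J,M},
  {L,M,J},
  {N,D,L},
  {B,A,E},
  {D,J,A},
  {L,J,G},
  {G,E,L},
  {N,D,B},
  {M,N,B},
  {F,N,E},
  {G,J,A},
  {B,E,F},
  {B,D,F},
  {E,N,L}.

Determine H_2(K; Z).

H_2 = 0.

We work with the vertex ordering A < B < D < E < F < G < J < L < M < N. The simplices of K, each written with vertices in increasing order, are:

  0-simplices (10): A, B, D, E, F, G, J, L, M, N
  1-simplices (30): AB, AD, AE, AG, AJ, AL, AM, BD, BE, BF, BM, BN, DF, DJ, DL, DN, EF, EG, EL, EN, FJ, FM, FN, GJ, GL, JL, JM, LM, LN, MN
  2-simplices (20): ABE, ABM, ADJ, ADL, AEG, AGJ, ALM, BDF, BDN, BEF, BMN, DFJ, DLN, EFN, EGL, ELN, FJM, FMN, GJL, JLM

so the chain groups are C_0 ≅ Z^10, C_1 ≅ Z^30, C_2 ≅ Z^20.

Boundary ∂_1: C_1 → C_0 sends each edge [p,q] (with p < q) to q − p. For instance
  ∂LN = N − L.
The 10×30 boundary matrix has rank 9 and Smith normal form diag(1,1,1,1,1,1,1,1,1).

The boundary map ∂_2: C_2 → C_1 maps a triangle to the signed sum of its edges. For instance
  ∂GJL = JL − GL + GJ,
  ∂ABM = BM − AM + AB.
The 30×20 boundary matrix has rank 20 and Smith normal form diag(1,1,1,1,1,1,1,1,1,1,1,1,1,1,1,1,1,1,1,2).

Now H_k = ker ∂_k / im ∂_{k+1}, so:

  H_2: rank ker ∂_2 − rank ∂_3 = (20 − 20) − 0 = 0, and there is no ∂_3, so H_2 ≅ 0.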